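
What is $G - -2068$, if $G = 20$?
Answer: $2088$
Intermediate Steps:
$G - -2068 = 20 - -2068 = 20 + 2068 = 2088$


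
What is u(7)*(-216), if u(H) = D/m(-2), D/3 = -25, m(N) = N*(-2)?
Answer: 4050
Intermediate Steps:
m(N) = -2*N
D = -75 (D = 3*(-25) = -75)
u(H) = -75/4 (u(H) = -75/((-2*(-2))) = -75/4)
u(7)*(-216) = -75/4*(-216) = 4050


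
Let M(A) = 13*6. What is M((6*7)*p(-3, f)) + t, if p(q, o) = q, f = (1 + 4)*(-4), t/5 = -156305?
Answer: -781447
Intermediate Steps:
t = -781525 (t = 5*(-156305) = -781525)
f = -20 (f = 5*(-4) = -20)
M(A) = 78
M((6*7)*p(-3, f)) + t = 78 - 781525 = -781447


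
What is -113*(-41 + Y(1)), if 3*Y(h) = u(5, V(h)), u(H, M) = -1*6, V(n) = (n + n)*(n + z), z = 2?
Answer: 4859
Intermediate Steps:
V(n) = 2*n*(2 + n) (V(n) = (n + n)*(n + 2) = (2*n)*(2 + n) = 2*n*(2 + n))
u(H, M) = -6
Y(h) = -2 (Y(h) = (⅓)*(-6) = -2)
-113*(-41 + Y(1)) = -113*(-41 - 2) = -113*(-43) = 4859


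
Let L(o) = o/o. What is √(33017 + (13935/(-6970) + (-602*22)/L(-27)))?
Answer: 55*√12700734/1394 ≈ 140.61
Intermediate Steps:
L(o) = 1
√(33017 + (13935/(-6970) + (-602*22)/L(-27))) = √(33017 + (13935/(-6970) - 602*22/1)) = √(33017 + (13935*(-1/6970) - 13244*1)) = √(33017 + (-2787/1394 - 13244)) = √(33017 - 18464923/1394) = √(27560775/1394) = 55*√12700734/1394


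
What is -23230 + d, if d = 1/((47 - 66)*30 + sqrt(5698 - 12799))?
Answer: -2570794600/110667 - I*sqrt(789)/110667 ≈ -23230.0 - 0.00025382*I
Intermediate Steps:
d = 1/(-570 + 3*I*sqrt(789)) (d = 1/(-19*30 + sqrt(-7101)) = 1/(-570 + 3*I*sqrt(789)) ≈ -0.0017169 - 0.00025382*I)
-23230 + d = -23230 + (-190/110667 - I*sqrt(789)/110667) = -2570794600/110667 - I*sqrt(789)/110667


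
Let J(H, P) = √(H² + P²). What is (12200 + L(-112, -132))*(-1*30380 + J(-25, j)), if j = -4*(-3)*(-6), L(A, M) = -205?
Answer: -364408100 + 11995*√5809 ≈ -3.6349e+8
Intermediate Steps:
j = -72 (j = 12*(-6) = -72)
(12200 + L(-112, -132))*(-1*30380 + J(-25, j)) = (12200 - 205)*(-1*30380 + √((-25)² + (-72)²)) = 11995*(-30380 + √(625 + 5184)) = 11995*(-30380 + √5809) = -364408100 + 11995*√5809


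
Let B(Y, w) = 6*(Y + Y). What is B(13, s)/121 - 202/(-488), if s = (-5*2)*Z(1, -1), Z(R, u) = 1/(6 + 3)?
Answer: 50285/29524 ≈ 1.7032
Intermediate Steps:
Z(R, u) = 1/9
s = -10/9 (s = -5*2*(1/9) = -10*1/9 = -10/9 ≈ -1.1111)
B(Y, w) = 12*Y (B(Y, w) = 6*(2*Y) = 12*Y)
B(13, s)/121 - 202/(-488) = (12*13)/121 - 202/(-488) = 156*(1/121) - 202*(-1/488) = 156/121 + 101/244 = 50285/29524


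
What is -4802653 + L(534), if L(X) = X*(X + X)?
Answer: -4232341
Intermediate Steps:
L(X) = 2*X**2 (L(X) = X*(2*X) = 2*X**2)
-4802653 + L(534) = -4802653 + 2*534**2 = -4802653 + 2*285156 = -4802653 + 570312 = -4232341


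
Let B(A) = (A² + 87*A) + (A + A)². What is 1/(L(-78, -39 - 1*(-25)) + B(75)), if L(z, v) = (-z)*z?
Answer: 1/28566 ≈ 3.5007e-5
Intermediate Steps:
L(z, v) = -z²
B(A) = 5*A² + 87*A (B(A) = (A² + 87*A) + (2*A)² = (A² + 87*A) + 4*A² = 5*A² + 87*A)
1/(L(-78, -39 - 1*(-25)) + B(75)) = 1/(-1*(-78)² + 75*(87 + 5*75)) = 1/(-1*6084 + 75*(87 + 375)) = 1/(-6084 + 75*462) = 1/(-6084 + 34650) = 1/28566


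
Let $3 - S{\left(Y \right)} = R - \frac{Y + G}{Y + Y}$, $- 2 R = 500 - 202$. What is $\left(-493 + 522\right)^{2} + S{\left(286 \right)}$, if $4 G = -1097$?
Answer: $\frac{2272031}{2288} \approx 993.02$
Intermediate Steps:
$G = - \frac{1097}{4}$ ($G = \frac{1}{4} \left(-1097\right) = - \frac{1097}{4} \approx -274.25$)
$R = -149$ ($R = - \frac{500 - 202}{2} = \left(- \frac{1}{2}\right) 298 = -149$)
$S{\left(Y \right)} = 152 + \frac{- \frac{1097}{4} + Y}{2 Y}$ ($S{\left(Y \right)} = 3 - \left(-149 - \frac{Y - \frac{1097}{4}}{Y + Y}\right) = 3 - \left(-149 - \frac{- \frac{1097}{4} + Y}{2 Y}\right) = 3 + \left(149 + \frac{- \frac{1097}{4} + Y}{2 Y}\right) = 152 + \frac{- \frac{1097}{4} + Y}{2 Y}$)
$\left(-493 + 522\right)^{2} + S{\left(286 \right)} = \left(-493 + 522\right)^{2} + \frac{-1097 + 1220 \cdot 286}{8 \cdot 286} = 29^{2} + \frac{1}{8} \cdot \frac{1}{286} \left(-1097 + 348920\right) = 841 + \frac{1}{8} \cdot \frac{1}{286} \cdot 347823 = 841 + \frac{347823}{2288} = \frac{2272031}{2288}$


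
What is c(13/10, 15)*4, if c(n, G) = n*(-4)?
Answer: -104/5 ≈ -20.800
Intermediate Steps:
c(n, G) = -4*n
c(13/10, 15)*4 = -52/10*4 = -4*13/10*4 = -26/5*4 = -104/5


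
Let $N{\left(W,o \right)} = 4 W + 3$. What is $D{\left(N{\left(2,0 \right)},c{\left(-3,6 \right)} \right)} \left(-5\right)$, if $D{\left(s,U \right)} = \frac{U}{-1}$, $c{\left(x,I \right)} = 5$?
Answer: $25$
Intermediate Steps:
$N{\left(W,o \right)} = 3 + 4 W$
$D{\left(s,U \right)} = - U$ ($D{\left(s,U \right)} = U \left(-1\right) = - U$)
$D{\left(N{\left(2,0 \right)},c{\left(-3,6 \right)} \right)} \left(-5\right) = \left(-1\right) 5 \left(-5\right) = \left(-5\right) \left(-5\right) = 25$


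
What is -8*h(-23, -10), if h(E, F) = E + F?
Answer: 264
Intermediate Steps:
-8*h(-23, -10) = -8*(-23 - 10) = -8*(-33) = 264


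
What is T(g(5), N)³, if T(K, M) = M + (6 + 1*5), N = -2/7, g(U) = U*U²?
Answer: 421875/343 ≈ 1230.0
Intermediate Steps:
g(U) = U³
N = -2/7 (N = -2*⅐ = -2/7 ≈ -0.28571)
T(K, M) = 11 + M (T(K, M) = M + (6 + 5) = M + 11 = 11 + M)
T(g(5), N)³ = (11 - 2/7)³ = (75/7)³ = 421875/343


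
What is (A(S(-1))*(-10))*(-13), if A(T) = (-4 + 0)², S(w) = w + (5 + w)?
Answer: 2080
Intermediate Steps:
S(w) = 5 + 2*w
A(T) = 16 (A(T) = (-4)² = 16)
(A(S(-1))*(-10))*(-13) = (16*(-10))*(-13) = -160*(-13) = 2080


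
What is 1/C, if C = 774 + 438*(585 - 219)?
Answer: 1/161082 ≈ 6.2080e-6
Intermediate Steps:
C = 161082 (C = 774 + 438*366 = 774 + 160308 = 161082)
1/C = 1/161082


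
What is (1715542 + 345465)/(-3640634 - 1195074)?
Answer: -2061007/4835708 ≈ -0.42621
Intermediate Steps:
(1715542 + 345465)/(-3640634 - 1195074) = 2061007/(-4835708) = 2061007*(-1/4835708) = -2061007/4835708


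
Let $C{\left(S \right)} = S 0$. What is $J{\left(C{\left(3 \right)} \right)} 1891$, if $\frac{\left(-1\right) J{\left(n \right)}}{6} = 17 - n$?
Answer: $-192882$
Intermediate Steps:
$C{\left(S \right)} = 0$
$J{\left(n \right)} = -102 + 6 n$ ($J{\left(n \right)} = - 6 \left(17 - n\right) = -102 + 6 n$)
$J{\left(C{\left(3 \right)} \right)} 1891 = \left(-102 + 6 \cdot 0\right) 1891 = \left(-102 + 0\right) 1891 = \left(-102\right) 1891 = -192882$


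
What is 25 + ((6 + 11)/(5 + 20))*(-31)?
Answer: 98/25 ≈ 3.9200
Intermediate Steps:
25 + ((6 + 11)/(5 + 20))*(-31) = 25 + (17/25)*(-31) = 25 - 527/25 = 98/25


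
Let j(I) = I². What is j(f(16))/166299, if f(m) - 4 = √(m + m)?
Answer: 16/55433 + 32*√2/166299 ≈ 0.00056077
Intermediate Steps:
f(m) = 4 + √2*√m (f(m) = 4 + √(m + m) = 4 + √(2*m) = 4 + √2*√m)
j(f(16))/166299 = (4 + √2*√16)²/166299 = (4 + √2*4)²*(1/166299) = (4 + 4*√2)²*(1/166299) = (4 + 4*√2)²/166299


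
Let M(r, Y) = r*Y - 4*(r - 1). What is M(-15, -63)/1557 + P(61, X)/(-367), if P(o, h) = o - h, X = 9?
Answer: 289339/571419 ≈ 0.50635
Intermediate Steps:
M(r, Y) = 4 - 4*r + Y*r (M(r, Y) = Y*r - 4*(-1 + r) = Y*r + (4 - 4*r) = 4 - 4*r + Y*r)
M(-15, -63)/1557 + P(61, X)/(-367) = (4 - 4*(-15) - 63*(-15))/1557 + (61 - 1*9)/(-367) = (4 + 60 + 945)*(1/1557) + (61 - 9)*(-1/367) = 1009*(1/1557) + 52*(-1/367) = 1009/1557 - 52/367 = 289339/571419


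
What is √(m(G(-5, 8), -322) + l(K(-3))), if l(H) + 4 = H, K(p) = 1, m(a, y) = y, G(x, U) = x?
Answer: 5*I*√13 ≈ 18.028*I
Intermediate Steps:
l(H) = -4 + H
√(m(G(-5, 8), -322) + l(K(-3))) = √(-322 + (-4 + 1)) = √(-322 - 3) = √(-325) = 5*I*√13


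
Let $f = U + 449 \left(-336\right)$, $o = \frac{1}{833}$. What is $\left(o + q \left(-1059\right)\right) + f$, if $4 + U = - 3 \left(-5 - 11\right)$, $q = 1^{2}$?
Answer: $- \frac{126515206}{833} \approx -1.5188 \cdot 10^{5}$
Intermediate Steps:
$q = 1$
$o = \frac{1}{833} \approx 0.0012005$
$U = 44$ ($U = -4 - 3 \left(-5 - 11\right) = -4 - -48 = -4 + 48 = 44$)
$f = -150820$ ($f = 44 + 449 \left(-336\right) = 44 - 150864 = -150820$)
$\left(o + q \left(-1059\right)\right) + f = \left(\frac{1}{833} + 1 \left(-1059\right)\right) - 150820 = \left(\frac{1}{833} - 1059\right) - 150820 = - \frac{882146}{833} - 150820 = - \frac{126515206}{833}$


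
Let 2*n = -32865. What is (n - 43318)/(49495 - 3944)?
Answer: -119501/91102 ≈ -1.3117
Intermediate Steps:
n = -32865/2 (n = (½)*(-32865) = -32865/2 ≈ -16433.)
(n - 43318)/(49495 - 3944) = (-32865/2 - 43318)/(49495 - 3944) = -119501/2/45551 = -119501/2*1/45551 = -119501/91102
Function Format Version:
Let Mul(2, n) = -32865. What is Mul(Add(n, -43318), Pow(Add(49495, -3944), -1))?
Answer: Rational(-119501, 91102) ≈ -1.3117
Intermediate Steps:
n = Rational(-32865, 2) (n = Mul(Rational(1, 2), -32865) = Rational(-32865, 2) ≈ -16433.)
Mul(Add(n, -43318), Pow(Add(49495, -3944), -1)) = Mul(Add(Rational(-32865, 2), -43318), Pow(Add(49495, -3944), -1)) = Mul(Rational(-119501, 2), Pow(45551, -1)) = Mul(Rational(-119501, 2), Rational(1, 45551)) = Rational(-119501, 91102)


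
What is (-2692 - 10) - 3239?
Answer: -5941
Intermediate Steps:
(-2692 - 10) - 3239 = -2702 - 3239 = -5941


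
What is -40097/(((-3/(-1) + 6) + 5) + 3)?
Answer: -40097/17 ≈ -2358.6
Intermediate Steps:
-40097/(((-3/(-1) + 6) + 5) + 3) = -40097/(((-3*(-1) + 6) + 5) + 3) = -40097/(((3 + 6) + 5) + 3) = -40097/((9 + 5) + 3) = -40097/(14 + 3) = -40097/17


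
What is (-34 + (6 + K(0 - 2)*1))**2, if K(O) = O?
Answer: 900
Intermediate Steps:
(-34 + (6 + K(0 - 2)*1))**2 = (-34 + (6 + (0 - 2)*1))**2 = (-34 + (6 - 2*1))**2 = (-34 + (6 - 2))**2 = (-34 + 4)**2 = (-30)**2 = 900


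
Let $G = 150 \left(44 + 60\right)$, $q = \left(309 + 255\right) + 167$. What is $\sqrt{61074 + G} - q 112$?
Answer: $-81872 + \sqrt{76674} \approx -81595.0$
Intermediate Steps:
$q = 731$ ($q = 564 + 167 = 731$)
$G = 15600$ ($G = 150 \cdot 104 = 15600$)
$\sqrt{61074 + G} - q 112 = \sqrt{61074 + 15600} - 731 \cdot 112 = \sqrt{76674} - 81872 = -81872 + \sqrt{76674}$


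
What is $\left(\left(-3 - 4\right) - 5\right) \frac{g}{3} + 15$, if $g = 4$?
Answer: $-1$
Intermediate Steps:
$\left(\left(-3 - 4\right) - 5\right) \frac{g}{3} + 15 = \left(\left(-3 - 4\right) - 5\right) \frac{4}{3} + 15 = \left(\left(-3 - 4\right) - 5\right) 4 \cdot \frac{1}{3} + 15 = \left(-7 - 5\right) \frac{4}{3} + 15 = \left(-12\right) \frac{4}{3} + 15 = -16 + 15 = -1$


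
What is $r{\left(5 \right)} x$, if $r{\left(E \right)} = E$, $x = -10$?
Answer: $-50$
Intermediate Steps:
$r{\left(5 \right)} x = 5 \left(-10\right) = -50$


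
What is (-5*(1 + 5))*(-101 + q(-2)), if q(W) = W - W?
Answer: 3030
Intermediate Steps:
q(W) = 0
(-5*(1 + 5))*(-101 + q(-2)) = (-5*(1 + 5))*(-101 + 0) = -5*6*(-101) = -30*(-101) = 3030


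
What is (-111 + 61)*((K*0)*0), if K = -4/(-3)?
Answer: 0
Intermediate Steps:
K = 4/3 (K = -4*(-1/3) = 4/3 ≈ 1.3333)
(-111 + 61)*((K*0)*0) = (-111 + 61)*(((4/3)*0)*0) = -0*0 = -50*0 = 0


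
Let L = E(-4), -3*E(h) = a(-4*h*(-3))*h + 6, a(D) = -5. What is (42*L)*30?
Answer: -10920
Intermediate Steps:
E(h) = -2 + 5*h/3 (E(h) = -(-5*h + 6)/3 = -(6 - 5*h)/3 = -2 + 5*h/3)
L = -26/3 (L = -2 + (5/3)*(-4) = -2 - 20/3 = -26/3 ≈ -8.6667)
(42*L)*30 = (42*(-26/3))*30 = -364*30 = -10920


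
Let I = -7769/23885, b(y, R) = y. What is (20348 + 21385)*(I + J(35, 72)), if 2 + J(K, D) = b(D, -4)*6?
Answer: 25193919969/1405 ≈ 1.7932e+7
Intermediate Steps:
J(K, D) = -2 + 6*D (J(K, D) = -2 + D*6 = -2 + 6*D)
I = -457/1405 (I = -7769*1/23885 = -457/1405 ≈ -0.32527)
(20348 + 21385)*(I + J(35, 72)) = (20348 + 21385)*(-457/1405 + (-2 + 6*72)) = 41733*(-457/1405 + (-2 + 432)) = 41733*(-457/1405 + 430) = 41733*(603693/1405) = 25193919969/1405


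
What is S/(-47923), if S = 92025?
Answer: -92025/47923 ≈ -1.9203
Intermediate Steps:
S/(-47923) = 92025/(-47923) = 92025*(-1/47923) = -92025/47923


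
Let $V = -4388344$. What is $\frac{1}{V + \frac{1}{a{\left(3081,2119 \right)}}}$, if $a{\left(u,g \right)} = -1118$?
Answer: $- \frac{1118}{4906168593} \approx -2.2788 \cdot 10^{-7}$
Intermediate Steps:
$\frac{1}{V + \frac{1}{a{\left(3081,2119 \right)}}} = \frac{1}{-4388344 + \frac{1}{-1118}} = \frac{1}{-4388344 - \frac{1}{1118}} = \frac{1}{- \frac{4906168593}{1118}} = - \frac{1118}{4906168593}$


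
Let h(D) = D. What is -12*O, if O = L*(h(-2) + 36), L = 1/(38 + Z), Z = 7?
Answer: -136/15 ≈ -9.0667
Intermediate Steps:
L = 1/45 (L = 1/(38 + 7) = 1/45 ≈ 0.022222)
O = 34/45 (O = (-2 + 36)/45 = (1/45)*34 = 34/45 ≈ 0.75556)
-12*O = -12*34/45 = -136/15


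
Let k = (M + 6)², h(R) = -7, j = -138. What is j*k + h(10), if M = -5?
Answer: -145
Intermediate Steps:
k = 1 (k = (-5 + 6)² = 1² = 1)
j*k + h(10) = -138*1 - 7 = -138 - 7 = -145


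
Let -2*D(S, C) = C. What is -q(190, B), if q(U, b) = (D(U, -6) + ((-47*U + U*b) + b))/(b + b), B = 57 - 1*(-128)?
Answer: -13204/185 ≈ -71.373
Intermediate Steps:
D(S, C) = -C/2
B = 185 (B = 57 + 128 = 185)
q(U, b) = (3 + b - 47*U + U*b)/(2*b) (q(U, b) = (-1/2*(-6) + ((-47*U + U*b) + b))/(b + b) = (3 + (b - 47*U + U*b))/((2*b)) = (3 + b - 47*U + U*b)*(1/(2*b)) = (3 + b - 47*U + U*b)/(2*b))
-q(190, B) = -(3 - 47*190 + 185*(1 + 190))/(2*185) = -(3 - 8930 + 185*191)/(2*185) = -(3 - 8930 + 35335)/(2*185) = -26408/(2*185) = -1*13204/185 = -13204/185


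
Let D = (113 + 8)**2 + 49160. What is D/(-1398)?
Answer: -21267/466 ≈ -45.637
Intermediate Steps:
D = 63801 (D = 121**2 + 49160 = 14641 + 49160 = 63801)
D/(-1398) = 63801/(-1398) = 63801*(-1/1398) = -21267/466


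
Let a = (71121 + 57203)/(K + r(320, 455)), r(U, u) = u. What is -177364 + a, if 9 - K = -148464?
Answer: -6603584367/37232 ≈ -1.7736e+5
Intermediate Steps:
K = 148473 (K = 9 - 1*(-148464) = 9 + 148464 = 148473)
a = 32081/37232 (a = (71121 + 57203)/(148473 + 455) = 128324/148928 = 128324*(1/148928) = 32081/37232 ≈ 0.86165)
-177364 + a = -177364 + 32081/37232 = -6603584367/37232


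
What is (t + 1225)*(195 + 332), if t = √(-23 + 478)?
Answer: 645575 + 527*√455 ≈ 6.5682e+5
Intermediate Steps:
t = √455 ≈ 21.331
(t + 1225)*(195 + 332) = (√455 + 1225)*(195 + 332) = (1225 + √455)*527 = 645575 + 527*√455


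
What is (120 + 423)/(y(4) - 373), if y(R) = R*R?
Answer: -181/119 ≈ -1.5210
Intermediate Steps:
y(R) = R²
(120 + 423)/(y(4) - 373) = (120 + 423)/(4² - 373) = 543/(16 - 373) = 543/(-357) = 543*(-1/357) = -181/119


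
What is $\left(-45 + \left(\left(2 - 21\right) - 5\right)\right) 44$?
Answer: $-3036$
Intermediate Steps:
$\left(-45 + \left(\left(2 - 21\right) - 5\right)\right) 44 = \left(-45 - 24\right) 44 = \left(-69\right) 44 = -3036$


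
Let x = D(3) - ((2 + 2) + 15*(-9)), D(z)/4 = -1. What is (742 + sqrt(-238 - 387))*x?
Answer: 94234 + 3175*I ≈ 94234.0 + 3175.0*I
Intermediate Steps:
D(z) = -4 (D(z) = 4*(-1) = -4)
x = 127 (x = -4 - ((2 + 2) + 15*(-9)) = -4 - (4 - 135) = -4 - 1*(-131) = -4 + 131 = 127)
(742 + sqrt(-238 - 387))*x = (742 + sqrt(-238 - 387))*127 = (742 + sqrt(-625))*127 = (742 + 25*I)*127 = 94234 + 3175*I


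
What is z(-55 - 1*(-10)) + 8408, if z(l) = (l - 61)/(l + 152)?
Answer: 899550/107 ≈ 8407.0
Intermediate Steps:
z(l) = (-61 + l)/(152 + l)
z(-55 - 1*(-10)) + 8408 = (-61 + (-55 - 1*(-10)))/(152 + (-55 - 1*(-10))) + 8408 = (-61 + (-55 + 10))/(152 + (-55 + 10)) + 8408 = (-61 - 45)/(152 - 45) + 8408 = -106/107 + 8408 = 899550/107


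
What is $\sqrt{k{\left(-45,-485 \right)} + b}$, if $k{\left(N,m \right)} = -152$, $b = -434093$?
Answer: $i \sqrt{434245} \approx 658.97 i$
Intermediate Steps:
$\sqrt{k{\left(-45,-485 \right)} + b} = \sqrt{-152 - 434093} = \sqrt{-434245} = i \sqrt{434245}$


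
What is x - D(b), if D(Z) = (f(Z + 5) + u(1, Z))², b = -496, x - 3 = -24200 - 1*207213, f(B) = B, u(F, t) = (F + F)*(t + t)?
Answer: -6357035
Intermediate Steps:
u(F, t) = 4*F*t (u(F, t) = (2*F)*(2*t) = 4*F*t)
x = -231410 (x = 3 + (-24200 - 1*207213) = 3 + (-24200 - 207213) = 3 - 231413 = -231410)
D(Z) = (5 + 5*Z)² (D(Z) = ((Z + 5) + 4*1*Z)² = ((5 + Z) + 4*Z)² = (5 + 5*Z)²)
x - D(b) = -231410 - 25*(1 - 496)² = -231410 - 25*(-495)² = -231410 - 25*245025 = -231410 - 1*6125625 = -231410 - 6125625 = -6357035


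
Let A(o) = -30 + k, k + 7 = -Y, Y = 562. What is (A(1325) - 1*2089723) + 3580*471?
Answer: -404142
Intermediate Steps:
k = -569 (k = -7 - 1*562 = -7 - 562 = -569)
A(o) = -599 (A(o) = -30 - 569 = -599)
(A(1325) - 1*2089723) + 3580*471 = (-599 - 1*2089723) + 3580*471 = (-599 - 2089723) + 1686180 = -2090322 + 1686180 = -404142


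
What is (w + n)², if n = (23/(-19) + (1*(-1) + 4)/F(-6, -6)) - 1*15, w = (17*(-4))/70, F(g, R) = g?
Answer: 553049289/1768900 ≈ 312.65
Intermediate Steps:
w = -34/35 (w = -68*1/70 = -34/35 ≈ -0.97143)
n = -635/38 (n = (23/(-19) + (1*(-1) + 4)/(-6)) - 1*15 = (23*(-1/19) + (-1 + 4)*(-⅙)) - 15 = (-23/19 + 3*(-⅙)) - 15 = (-23/19 - ½) - 15 = -65/38 - 15 = -635/38 ≈ -16.711)
(w + n)² = (-34/35 - 635/38)² = (-23517/1330)² = 553049289/1768900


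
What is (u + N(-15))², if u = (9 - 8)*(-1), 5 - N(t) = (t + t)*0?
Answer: 16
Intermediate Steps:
N(t) = 5 (N(t) = 5 - (t + t)*0 = 5 - 2*t*0 = 5 - 1*0 = 5 + 0 = 5)
u = -1 (u = 1*(-1) = -1)
(u + N(-15))² = (-1 + 5)² = 4² = 16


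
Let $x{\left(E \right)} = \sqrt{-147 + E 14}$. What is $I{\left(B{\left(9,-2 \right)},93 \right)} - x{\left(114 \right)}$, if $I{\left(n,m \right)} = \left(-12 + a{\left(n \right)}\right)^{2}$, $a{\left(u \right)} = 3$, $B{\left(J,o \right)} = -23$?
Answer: $81 - 3 \sqrt{161} \approx 42.934$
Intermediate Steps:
$x{\left(E \right)} = \sqrt{-147 + 14 E}$
$I{\left(n,m \right)} = 81$ ($I{\left(n,m \right)} = \left(-12 + 3\right)^{2} = \left(-9\right)^{2} = 81$)
$I{\left(B{\left(9,-2 \right)},93 \right)} - x{\left(114 \right)} = 81 - \sqrt{-147 + 14 \cdot 114} = 81 - \sqrt{-147 + 1596} = 81 - \sqrt{1449} = 81 - 3 \sqrt{161}$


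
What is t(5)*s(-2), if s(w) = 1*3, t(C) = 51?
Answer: 153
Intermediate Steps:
s(w) = 3
t(5)*s(-2) = 51*3 = 153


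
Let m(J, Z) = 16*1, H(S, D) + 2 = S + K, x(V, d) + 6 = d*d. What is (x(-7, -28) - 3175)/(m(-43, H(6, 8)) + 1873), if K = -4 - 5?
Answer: -2397/1889 ≈ -1.2689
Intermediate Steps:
x(V, d) = -6 + d**2 (x(V, d) = -6 + d*d = -6 + d**2)
K = -9
H(S, D) = -11 + S (H(S, D) = -2 + (S - 9) = -2 + (-9 + S) = -11 + S)
m(J, Z) = 16
(x(-7, -28) - 3175)/(m(-43, H(6, 8)) + 1873) = ((-6 + (-28)**2) - 3175)/(16 + 1873) = ((-6 + 784) - 3175)/1889 = (778 - 3175)*(1/1889) = -2397*1/1889 = -2397/1889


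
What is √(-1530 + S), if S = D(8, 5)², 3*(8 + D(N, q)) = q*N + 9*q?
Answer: I*√10049/3 ≈ 33.415*I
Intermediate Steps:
D(N, q) = -8 + 3*q + N*q/3 (D(N, q) = -8 + (q*N + 9*q)/3 = -8 + (N*q + 9*q)/3 = -8 + (9*q + N*q)/3 = -8 + (3*q + N*q/3) = -8 + 3*q + N*q/3)
S = 3721/9 (S = (-8 + 3*5 + (⅓)*8*5)² = (-8 + 15 + 40/3)² = (61/3)² = 3721/9 ≈ 413.44)
√(-1530 + S) = √(-1530 + 3721/9) = √(-10049/9) = I*√10049/3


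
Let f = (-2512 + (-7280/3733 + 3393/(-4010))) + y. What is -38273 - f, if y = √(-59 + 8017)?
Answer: -535276351261/14969330 - √7958 ≈ -35847.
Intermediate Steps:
y = √7958 ≈ 89.208
f = -37644815829/14969330 + √7958 (f = (-2512 + (-7280/3733 + 3393/(-4010))) + √7958 = (-2512 + (-7280*1/3733 + 3393*(-1/4010))) + √7958 = (-2512 + (-7280/3733 - 3393/4010)) + √7958 = (-2512 - 41858869/14969330) + √7958 = -37644815829/14969330 + √7958 ≈ -2425.6)
-38273 - f = -38273 - (-37644815829/14969330 + √7958) = -38273 + (37644815829/14969330 - √7958) = -535276351261/14969330 - √7958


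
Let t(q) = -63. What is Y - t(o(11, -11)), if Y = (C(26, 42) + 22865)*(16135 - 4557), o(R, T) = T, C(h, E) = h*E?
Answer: 277374209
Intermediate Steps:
C(h, E) = E*h
Y = 277374146 (Y = (42*26 + 22865)*(16135 - 4557) = (1092 + 22865)*11578 = 23957*11578 = 277374146)
Y - t(o(11, -11)) = 277374146 - 1*(-63) = 277374146 + 63 = 277374209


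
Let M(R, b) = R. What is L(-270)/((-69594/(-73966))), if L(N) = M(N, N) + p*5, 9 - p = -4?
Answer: -7581515/34797 ≈ -217.88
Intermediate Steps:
p = 13 (p = 9 - 1*(-4) = 9 + 4 = 13)
L(N) = 65 + N (L(N) = N + 13*5 = N + 65 = 65 + N)
L(-270)/((-69594/(-73966))) = (65 - 270)/((-69594/(-73966))) = -205/((-69594*(-1/73966))) = -205/34797/36983 = -205*36983/34797 = -7581515/34797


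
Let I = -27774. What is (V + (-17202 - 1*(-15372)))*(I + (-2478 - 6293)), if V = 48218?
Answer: -1695249460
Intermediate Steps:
(V + (-17202 - 1*(-15372)))*(I + (-2478 - 6293)) = (48218 + (-17202 - 1*(-15372)))*(-27774 + (-2478 - 6293)) = (48218 + (-17202 + 15372))*(-27774 - 8771) = (48218 - 1830)*(-36545) = 46388*(-36545) = -1695249460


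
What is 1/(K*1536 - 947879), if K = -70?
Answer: -1/1055399 ≈ -9.4751e-7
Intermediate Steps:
1/(K*1536 - 947879) = 1/(-70*1536 - 947879) = 1/(-107520 - 947879) = 1/(-1055399) = -1/1055399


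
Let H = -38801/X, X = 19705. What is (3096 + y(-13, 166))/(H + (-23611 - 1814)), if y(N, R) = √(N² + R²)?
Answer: -4357620/35788459 - 14075*√1109/71576918 ≈ -0.12831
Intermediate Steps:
H = -5543/2815 (H = -38801/19705 = -38801*1/19705 = -5543/2815 ≈ -1.9691)
(3096 + y(-13, 166))/(H + (-23611 - 1814)) = (3096 + √((-13)² + 166²))/(-5543/2815 + (-23611 - 1814)) = (3096 + √(169 + 27556))/(-5543/2815 - 25425) = (3096 + √27725)/(-71576918/2815) = (3096 + 5*√1109)*(-2815/71576918) = -4357620/35788459 - 14075*√1109/71576918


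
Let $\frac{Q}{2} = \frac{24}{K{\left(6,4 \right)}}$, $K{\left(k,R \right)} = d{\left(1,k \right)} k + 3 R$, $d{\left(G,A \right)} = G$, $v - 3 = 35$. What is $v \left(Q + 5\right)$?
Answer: $\frac{874}{3} \approx 291.33$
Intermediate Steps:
$v = 38$ ($v = 3 + 35 = 38$)
$K{\left(k,R \right)} = k + 3 R$ ($K{\left(k,R \right)} = 1 k + 3 R = k + 3 R$)
$Q = \frac{8}{3}$ ($Q = 2 \frac{24}{6 + 3 \cdot 4} = 2 \frac{24}{6 + 12} = 2 \cdot \frac{24}{18} = 2 \cdot 24 \cdot \frac{1}{18} = 2 \cdot \frac{4}{3} = \frac{8}{3} \approx 2.6667$)
$v \left(Q + 5\right) = 38 \left(\frac{8}{3} + 5\right) = 38 \cdot \frac{23}{3} = \frac{874}{3}$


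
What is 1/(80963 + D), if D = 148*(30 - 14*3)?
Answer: 1/79187 ≈ 1.2628e-5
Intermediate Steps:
D = -1776 (D = 148*(30 - 42) = 148*(-12) = -1776)
1/(80963 + D) = 1/(80963 - 1776) = 1/79187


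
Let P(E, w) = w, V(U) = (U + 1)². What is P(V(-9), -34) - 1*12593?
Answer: -12627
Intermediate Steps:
V(U) = (1 + U)²
P(V(-9), -34) - 1*12593 = -34 - 1*12593 = -34 - 12593 = -12627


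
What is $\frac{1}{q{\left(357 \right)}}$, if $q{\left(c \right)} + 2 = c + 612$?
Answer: $\frac{1}{967} \approx 0.0010341$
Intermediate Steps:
$q{\left(c \right)} = 610 + c$ ($q{\left(c \right)} = -2 + \left(c + 612\right) = -2 + \left(612 + c\right) = 610 + c$)
$\frac{1}{q{\left(357 \right)}} = \frac{1}{610 + 357} = \frac{1}{967}$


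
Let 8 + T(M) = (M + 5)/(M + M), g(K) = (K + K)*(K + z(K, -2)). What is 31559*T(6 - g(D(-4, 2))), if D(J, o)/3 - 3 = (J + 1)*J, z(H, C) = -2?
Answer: -1829317435/7728 ≈ -2.3671e+5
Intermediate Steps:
D(J, o) = 9 + 3*J*(1 + J) (D(J, o) = 9 + 3*((J + 1)*J) = 9 + 3*((1 + J)*J) = 9 + 3*(J*(1 + J)) = 9 + 3*J*(1 + J))
g(K) = 2*K*(-2 + K) (g(K) = (K + K)*(K - 2) = (2*K)*(-2 + K) = 2*K*(-2 + K))
T(M) = -8 + (5 + M)/(2*M) (T(M) = -8 + (M + 5)/(M + M) = -8 + (5 + M)/((2*M)) = -8 + (5 + M)*(1/(2*M)) = -8 + (5 + M)/(2*M))
31559*T(6 - g(D(-4, 2))) = 31559*(5*(1 - 3*(6 - 2*(9 + 3*(-4) + 3*(-4)²)*(-2 + (9 + 3*(-4) + 3*(-4)²))))/(2*(6 - 2*(9 + 3*(-4) + 3*(-4)²)*(-2 + (9 + 3*(-4) + 3*(-4)²))))) = 31559*(5*(1 - 3*(6 - 2*(9 - 12 + 3*16)*(-2 + (9 - 12 + 3*16))))/(2*(6 - 2*(9 - 12 + 3*16)*(-2 + (9 - 12 + 3*16))))) = 31559*(5*(1 - 3*(6 - 2*(9 - 12 + 48)*(-2 + (9 - 12 + 48))))/(2*(6 - 2*(9 - 12 + 48)*(-2 + (9 - 12 + 48))))) = 31559*(5*(1 - 3*(6 - 2*45*(-2 + 45)))/(2*(6 - 2*45*(-2 + 45)))) = 31559*(5*(1 - 3*(6 - 2*45*43))/(2*(6 - 2*45*43))) = 31559*(5*(1 - 3*(6 - 1*3870))/(2*(6 - 1*3870))) = 31559*(5*(1 - 3*(6 - 3870))/(2*(6 - 3870))) = 31559*((5/2)*(1 - 3*(-3864))/(-3864)) = 31559*((5/2)*(-1/3864)*(1 + 11592)) = 31559*((5/2)*(-1/3864)*11593) = 31559*(-57965/7728) = -1829317435/7728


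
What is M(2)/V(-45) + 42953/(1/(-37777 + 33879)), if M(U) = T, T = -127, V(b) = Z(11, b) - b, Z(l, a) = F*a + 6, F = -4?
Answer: -38676513541/231 ≈ -1.6743e+8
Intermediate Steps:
Z(l, a) = 6 - 4*a (Z(l, a) = -4*a + 6 = 6 - 4*a)
V(b) = 6 - 5*b (V(b) = (6 - 4*b) - b = 6 - 5*b)
M(U) = -127
M(2)/V(-45) + 42953/(1/(-37777 + 33879)) = -127/(6 - 5*(-45)) + 42953/(1/(-37777 + 33879)) = -127/(6 + 225) + 42953/(1/(-3898)) = -127/231 + 42953/(-1/3898) = -127*1/231 + 42953*(-3898) = -127/231 - 167430794 = -38676513541/231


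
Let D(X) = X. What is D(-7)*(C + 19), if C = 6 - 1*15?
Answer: -70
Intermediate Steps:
C = -9 (C = 6 - 15 = -9)
D(-7)*(C + 19) = -7*(-9 + 19) = -7*10 = -70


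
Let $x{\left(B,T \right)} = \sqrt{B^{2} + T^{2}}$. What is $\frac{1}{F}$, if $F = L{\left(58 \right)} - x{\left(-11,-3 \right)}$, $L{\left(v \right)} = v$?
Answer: $\frac{29}{1617} + \frac{\sqrt{130}}{3234} \approx 0.02146$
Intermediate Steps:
$F = 58 - \sqrt{130}$ ($F = 58 - \sqrt{\left(-11\right)^{2} + \left(-3\right)^{2}} = 58 - \sqrt{121 + 9} = 58 - \sqrt{130} \approx 46.598$)
$\frac{1}{F} = \frac{1}{58 - \sqrt{130}}$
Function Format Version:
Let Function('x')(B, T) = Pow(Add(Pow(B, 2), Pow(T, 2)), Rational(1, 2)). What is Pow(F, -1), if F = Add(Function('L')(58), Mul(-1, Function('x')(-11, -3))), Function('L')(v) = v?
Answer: Add(Rational(29, 1617), Mul(Rational(1, 3234), Pow(130, Rational(1, 2)))) ≈ 0.021460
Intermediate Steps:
F = Add(58, Mul(-1, Pow(130, Rational(1, 2)))) (F = Add(58, Mul(-1, Pow(Add(Pow(-11, 2), Pow(-3, 2)), Rational(1, 2)))) = Add(58, Mul(-1, Pow(Add(121, 9), Rational(1, 2)))) = Add(58, Mul(-1, Pow(130, Rational(1, 2)))) ≈ 46.598)
Pow(F, -1) = Pow(Add(58, Mul(-1, Pow(130, Rational(1, 2)))), -1)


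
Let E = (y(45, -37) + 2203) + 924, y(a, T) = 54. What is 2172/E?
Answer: 2172/3181 ≈ 0.68280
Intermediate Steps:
E = 3181 (E = (54 + 2203) + 924 = 2257 + 924 = 3181)
2172/E = 2172/3181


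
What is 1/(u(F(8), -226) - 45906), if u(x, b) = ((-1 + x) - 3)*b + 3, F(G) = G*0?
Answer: -1/44999 ≈ -2.2223e-5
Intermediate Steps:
F(G) = 0
u(x, b) = 3 + b*(-4 + x) (u(x, b) = (-4 + x)*b + 3 = b*(-4 + x) + 3 = 3 + b*(-4 + x))
1/(u(F(8), -226) - 45906) = 1/((3 - 4*(-226) - 226*0) - 45906) = 1/((3 + 904 + 0) - 45906) = 1/(907 - 45906) = 1/(-44999) = -1/44999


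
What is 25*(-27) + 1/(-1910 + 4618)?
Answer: -1827899/2708 ≈ -675.00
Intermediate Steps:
25*(-27) + 1/(-1910 + 4618) = -675 + 1/2708 = -1827899/2708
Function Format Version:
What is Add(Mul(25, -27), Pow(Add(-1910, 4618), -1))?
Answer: Rational(-1827899, 2708) ≈ -675.00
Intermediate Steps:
Add(Mul(25, -27), Pow(Add(-1910, 4618), -1)) = Add(-675, Pow(2708, -1)) = Add(-675, Rational(1, 2708)) = Rational(-1827899, 2708)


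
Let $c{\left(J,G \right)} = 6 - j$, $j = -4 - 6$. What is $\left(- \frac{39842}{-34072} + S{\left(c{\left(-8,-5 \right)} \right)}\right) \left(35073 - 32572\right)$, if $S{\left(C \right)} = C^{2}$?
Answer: $\frac{10957223637}{17036} \approx 6.4318 \cdot 10^{5}$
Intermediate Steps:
$j = -10$ ($j = -4 - 6 = -10$)
$c{\left(J,G \right)} = 16$ ($c{\left(J,G \right)} = 6 - -10 = 6 + 10 = 16$)
$\left(- \frac{39842}{-34072} + S{\left(c{\left(-8,-5 \right)} \right)}\right) \left(35073 - 32572\right) = \left(- \frac{39842}{-34072} + 16^{2}\right) \left(35073 - 32572\right) = \left(\left(-39842\right) \left(- \frac{1}{34072}\right) + 256\right) 2501 = \left(\frac{19921}{17036} + 256\right) 2501 = \frac{4381137}{17036} \cdot 2501 = \frac{10957223637}{17036}$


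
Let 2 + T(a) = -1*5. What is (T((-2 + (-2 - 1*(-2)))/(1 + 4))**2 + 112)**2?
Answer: 25921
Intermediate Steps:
T(a) = -7 (T(a) = -2 - 1*5 = -2 - 5 = -7)
(T((-2 + (-2 - 1*(-2)))/(1 + 4))**2 + 112)**2 = ((-7)**2 + 112)**2 = (49 + 112)**2 = 161**2 = 25921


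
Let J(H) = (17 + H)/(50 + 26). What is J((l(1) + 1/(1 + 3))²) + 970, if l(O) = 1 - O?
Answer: 1179793/1216 ≈ 970.22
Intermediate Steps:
J(H) = 17/76 + H/76 (J(H) = (17 + H)/76 = (17 + H)*(1/76) = 17/76 + H/76)
J((l(1) + 1/(1 + 3))²) + 970 = (17/76 + ((1 - 1*1) + 1/(1 + 3))²/76) + 970 = (17/76 + ((1 - 1) + 1/4)²/76) + 970 = (17/76 + (0 + ¼)²/76) + 970 = (17/76 + (¼)²/76) + 970 = (17/76 + (1/76)*(1/16)) + 970 = (17/76 + 1/1216) + 970 = 273/1216 + 970 = 1179793/1216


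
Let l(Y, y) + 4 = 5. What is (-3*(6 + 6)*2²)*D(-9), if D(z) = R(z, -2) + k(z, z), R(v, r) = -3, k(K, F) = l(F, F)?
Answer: 288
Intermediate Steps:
l(Y, y) = 1 (l(Y, y) = -4 + 5 = 1)
k(K, F) = 1
D(z) = -2 (D(z) = -3 + 1 = -2)
(-3*(6 + 6)*2²)*D(-9) = (-3*(6 + 6)*2²)*(-2) = (-3*12*4)*(-2) = -36*4*(-2) = -144*(-2) = 288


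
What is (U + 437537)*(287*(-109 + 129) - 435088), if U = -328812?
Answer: -46680861300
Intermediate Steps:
(U + 437537)*(287*(-109 + 129) - 435088) = (-328812 + 437537)*(287*(-109 + 129) - 435088) = 108725*(287*20 - 435088) = 108725*(5740 - 435088) = 108725*(-429348) = -46680861300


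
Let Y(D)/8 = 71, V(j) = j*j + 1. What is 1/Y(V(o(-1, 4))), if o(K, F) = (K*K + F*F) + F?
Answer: 1/568 ≈ 0.0017606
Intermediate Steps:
o(K, F) = F + F**2 + K**2 (o(K, F) = (K**2 + F**2) + F = (F**2 + K**2) + F = F + F**2 + K**2)
V(j) = 1 + j**2 (V(j) = j**2 + 1 = 1 + j**2)
Y(D) = 568 (Y(D) = 8*71 = 568)
1/Y(V(o(-1, 4))) = 1/568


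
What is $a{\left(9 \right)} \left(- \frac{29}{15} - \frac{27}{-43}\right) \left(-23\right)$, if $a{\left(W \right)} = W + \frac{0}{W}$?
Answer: $\frac{58098}{215} \approx 270.22$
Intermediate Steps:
$a{\left(W \right)} = W$ ($a{\left(W \right)} = W + 0 = W$)
$a{\left(9 \right)} \left(- \frac{29}{15} - \frac{27}{-43}\right) \left(-23\right) = 9 \left(- \frac{29}{15} - \frac{27}{-43}\right) \left(-23\right) = 9 \left(\left(-29\right) \frac{1}{15} - - \frac{27}{43}\right) \left(-23\right) = 9 \left(- \frac{29}{15} + \frac{27}{43}\right) \left(-23\right) = 9 \left(- \frac{842}{645}\right) \left(-23\right) = \left(- \frac{2526}{215}\right) \left(-23\right) = \frac{58098}{215}$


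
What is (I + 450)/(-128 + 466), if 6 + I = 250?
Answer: 347/169 ≈ 2.0533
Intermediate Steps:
I = 244 (I = -6 + 250 = 244)
(I + 450)/(-128 + 466) = (244 + 450)/(-128 + 466) = 694/338 = 694*(1/338) = 347/169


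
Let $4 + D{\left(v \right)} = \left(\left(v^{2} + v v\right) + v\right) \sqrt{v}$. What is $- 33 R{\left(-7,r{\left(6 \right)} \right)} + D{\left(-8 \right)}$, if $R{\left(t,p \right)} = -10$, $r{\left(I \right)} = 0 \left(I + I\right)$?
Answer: $326 + 240 i \sqrt{2} \approx 326.0 + 339.41 i$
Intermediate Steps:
$r{\left(I \right)} = 0$ ($r{\left(I \right)} = 0 \cdot 2 I = 0$)
$D{\left(v \right)} = -4 + \sqrt{v} \left(v + 2 v^{2}\right)$ ($D{\left(v \right)} = -4 + \left(\left(v^{2} + v v\right) + v\right) \sqrt{v} = -4 + \left(\left(v^{2} + v^{2}\right) + v\right) \sqrt{v} = -4 + \left(2 v^{2} + v\right) \sqrt{v} = -4 + \left(v + 2 v^{2}\right) \sqrt{v} = -4 + \sqrt{v} \left(v + 2 v^{2}\right)$)
$- 33 R{\left(-7,r{\left(6 \right)} \right)} + D{\left(-8 \right)} = \left(-33\right) \left(-10\right) + \left(-4 + \left(-8\right)^{\frac{3}{2}} + 2 \left(-8\right)^{\frac{5}{2}}\right) = 330 - \left(4 + 16 i \sqrt{2} - 256 i \sqrt{2}\right) = 330 - \left(4 - 240 i \sqrt{2}\right) = 326 + 240 i \sqrt{2}$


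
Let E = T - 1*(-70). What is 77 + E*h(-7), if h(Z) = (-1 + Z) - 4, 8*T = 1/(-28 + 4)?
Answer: -12207/16 ≈ -762.94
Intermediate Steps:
T = -1/192 (T = 1/(8*(-28 + 4)) = (⅛)/(-24) = (⅛)*(-1/24) = -1/192 ≈ -0.0052083)
h(Z) = -5 + Z
E = 13439/192 (E = -1/192 - 1*(-70) = -1/192 + 70 = 13439/192 ≈ 69.995)
77 + E*h(-7) = 77 + 13439*(-5 - 7)/192 = 77 + (13439/192)*(-12) = 77 - 13439/16 = -12207/16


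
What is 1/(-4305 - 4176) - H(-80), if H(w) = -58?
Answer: 491897/8481 ≈ 58.000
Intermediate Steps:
1/(-4305 - 4176) - H(-80) = 1/(-4305 - 4176) - 1*(-58) = 1/(-8481) + 58 = -1/8481 + 58 = 491897/8481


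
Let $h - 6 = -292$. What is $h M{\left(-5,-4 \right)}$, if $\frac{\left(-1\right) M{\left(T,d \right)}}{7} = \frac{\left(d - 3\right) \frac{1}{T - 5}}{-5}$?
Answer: $- \frac{7007}{25} \approx -280.28$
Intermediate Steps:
$h = -286$ ($h = 6 - 292 = -286$)
$M{\left(T,d \right)} = \frac{7 \left(-3 + d\right)}{5 \left(-5 + T\right)}$ ($M{\left(T,d \right)} = - 7 \frac{\left(d - 3\right) \frac{1}{T - 5}}{-5} = - 7 \frac{-3 + d}{-5 + T} \left(- \frac{1}{5}\right) = - 7 \left(- \frac{-3 + d}{5 \left(-5 + T\right)}\right) = \frac{7 \left(-3 + d\right)}{5 \left(-5 + T\right)}$)
$h M{\left(-5,-4 \right)} = - 286 \frac{7 \left(-3 - 4\right)}{5 \left(-5 - 5\right)} = - 286 \cdot \frac{7}{5} \frac{1}{-10} \left(-7\right) = - 286 \cdot \frac{7}{5} \left(- \frac{1}{10}\right) \left(-7\right) = \left(-286\right) \frac{49}{50} = - \frac{7007}{25}$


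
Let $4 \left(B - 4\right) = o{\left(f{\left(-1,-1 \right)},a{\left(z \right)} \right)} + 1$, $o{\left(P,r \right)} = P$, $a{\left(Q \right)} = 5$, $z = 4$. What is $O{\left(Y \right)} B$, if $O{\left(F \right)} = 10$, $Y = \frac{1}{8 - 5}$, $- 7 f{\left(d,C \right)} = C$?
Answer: $\frac{300}{7} \approx 42.857$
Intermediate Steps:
$f{\left(d,C \right)} = - \frac{C}{7}$
$Y = \frac{1}{3} \approx 0.33333$
$B = \frac{30}{7}$ ($B = 4 + \frac{\left(- \frac{1}{7}\right) \left(-1\right) + 1}{4} = 4 + \frac{\frac{1}{7} + 1}{4} = 4 + \frac{1}{4} \cdot \frac{8}{7} = 4 + \frac{2}{7} = \frac{30}{7} \approx 4.2857$)
$O{\left(Y \right)} B = 10 \cdot \frac{30}{7} = \frac{300}{7}$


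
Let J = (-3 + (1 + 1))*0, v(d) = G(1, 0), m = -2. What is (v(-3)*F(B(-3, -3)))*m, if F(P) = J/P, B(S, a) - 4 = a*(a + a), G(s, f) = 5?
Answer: 0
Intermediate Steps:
B(S, a) = 4 + 2*a**2 (B(S, a) = 4 + a*(a + a) = 4 + a*(2*a) = 4 + 2*a**2)
v(d) = 5
J = 0 (J = (-3 + 2)*0 = -1*0 = 0)
F(P) = 0 (F(P) = 0/P = 0)
(v(-3)*F(B(-3, -3)))*m = (5*0)*(-2) = 0*(-2) = 0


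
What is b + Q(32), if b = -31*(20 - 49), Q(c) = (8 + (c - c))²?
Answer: 963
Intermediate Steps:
Q(c) = 64 (Q(c) = (8 + 0)² = 8² = 64)
b = 899 (b = -31*(-29) = 899)
b + Q(32) = 899 + 64 = 963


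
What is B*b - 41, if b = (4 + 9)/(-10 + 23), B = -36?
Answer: -77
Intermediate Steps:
b = 1 (b = 13/13 = 13*(1/13) = 1)
B*b - 41 = -36*1 - 41 = -36 - 41 = -77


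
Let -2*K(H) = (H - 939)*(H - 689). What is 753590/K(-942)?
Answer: -1507180/3067911 ≈ -0.49127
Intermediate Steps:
K(H) = -(-939 + H)*(-689 + H)/2 (K(H) = -(H - 939)*(H - 689)/2 = -(-939 + H)*(-689 + H)/2)
753590/K(-942) = 753590/(-646971/2 + 814*(-942) - 1/2*(-942)**2) = 753590/(-646971/2 - 766788 - 1/2*887364) = 753590/(-646971/2 - 766788 - 443682) = 753590/(-3067911/2) = 753590*(-2/3067911) = -1507180/3067911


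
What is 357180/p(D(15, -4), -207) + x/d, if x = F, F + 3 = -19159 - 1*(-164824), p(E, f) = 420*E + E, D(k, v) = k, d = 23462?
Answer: 310000423/4938751 ≈ 62.769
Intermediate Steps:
p(E, f) = 421*E
F = 145662 (F = -3 + (-19159 - 1*(-164824)) = -3 + (-19159 + 164824) = -3 + 145665 = 145662)
x = 145662
357180/p(D(15, -4), -207) + x/d = 357180/((421*15)) + 145662/23462 = 357180/6315 + 145662*(1/23462) = 357180*(1/6315) + 72831/11731 = 23812/421 + 72831/11731 = 310000423/4938751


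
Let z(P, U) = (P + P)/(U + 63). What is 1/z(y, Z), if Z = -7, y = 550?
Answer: 14/275 ≈ 0.050909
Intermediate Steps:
z(P, U) = 2*P/(63 + U) (z(P, U) = (2*P)/(63 + U) = 2*P/(63 + U))
1/z(y, Z) = 1/(2*550/(63 - 7)) = 1/(2*550/56) = 1/(2*550*(1/56)) = 1/(275/14) = 14/275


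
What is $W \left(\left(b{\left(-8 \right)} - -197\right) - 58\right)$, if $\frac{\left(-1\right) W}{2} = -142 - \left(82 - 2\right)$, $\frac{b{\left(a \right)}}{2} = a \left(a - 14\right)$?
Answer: $218004$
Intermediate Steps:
$b{\left(a \right)} = 2 a \left(-14 + a\right)$ ($b{\left(a \right)} = 2 a \left(a - 14\right) = 2 a \left(-14 + a\right)$)
$W = 444$ ($W = - 2 \left(-142 - \left(82 - 2\right)\right) = - 2 \left(-142 - 80\right) = \left(-2\right) \left(-222\right) = 444$)
$W \left(\left(b{\left(-8 \right)} - -197\right) - 58\right) = 444 \left(\left(2 \left(-8\right) \left(-14 - 8\right) - -197\right) - 58\right) = 444 \left(\left(2 \left(-8\right) \left(-22\right) + 197\right) - 58\right) = 444 \left(\left(352 + 197\right) - 58\right) = 444 \left(549 - 58\right) = 444 \cdot 491 = 218004$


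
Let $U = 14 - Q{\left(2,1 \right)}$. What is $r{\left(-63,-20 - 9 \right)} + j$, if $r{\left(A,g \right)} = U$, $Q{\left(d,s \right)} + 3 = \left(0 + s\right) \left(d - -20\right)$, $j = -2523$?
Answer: $-2528$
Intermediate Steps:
$Q{\left(d,s \right)} = -3 + s \left(20 + d\right)$ ($Q{\left(d,s \right)} = -3 + \left(0 + s\right) \left(d - -20\right) = -3 + s \left(d + 20\right) = -3 + s \left(20 + d\right)$)
$U = -5$ ($U = 14 - \left(-3 + 20 \cdot 1 + 2 \cdot 1\right) = 14 - \left(-3 + 20 + 2\right) = 14 - 19 = -5$)
$r{\left(A,g \right)} = -5$
$r{\left(-63,-20 - 9 \right)} + j = -5 - 2523 = -2528$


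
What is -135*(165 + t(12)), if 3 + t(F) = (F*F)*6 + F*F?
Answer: -157950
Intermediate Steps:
t(F) = -3 + 7*F² (t(F) = -3 + ((F*F)*6 + F*F) = -3 + (F²*6 + F²) = -3 + (6*F² + F²) = -3 + 7*F²)
-135*(165 + t(12)) = -135*(165 + (-3 + 7*12²)) = -135*(165 + (-3 + 7*144)) = -135*(165 + (-3 + 1008)) = -135*(165 + 1005) = -135*1170 = -157950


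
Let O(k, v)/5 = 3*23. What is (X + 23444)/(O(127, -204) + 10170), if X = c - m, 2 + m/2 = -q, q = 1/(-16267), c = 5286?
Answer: 467415976/171047505 ≈ 2.7327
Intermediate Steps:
q = -1/16267 ≈ -6.1474e-5
m = -65066/16267 (m = -4 + 2*(-1*(-1/16267)) = -4 + 2*(1/16267) = -4 + 2/16267 = -65066/16267 ≈ -3.9999)
X = 86052428/16267 (X = 5286 - 1*(-65066/16267) = 5286 + 65066/16267 = 86052428/16267 ≈ 5290.0)
O(k, v) = 345 (O(k, v) = 5*(3*23) = 5*69 = 345)
(X + 23444)/(O(127, -204) + 10170) = (86052428/16267 + 23444)/(345 + 10170) = (467415976/16267)/10515 = (467415976/16267)*(1/10515) = 467415976/171047505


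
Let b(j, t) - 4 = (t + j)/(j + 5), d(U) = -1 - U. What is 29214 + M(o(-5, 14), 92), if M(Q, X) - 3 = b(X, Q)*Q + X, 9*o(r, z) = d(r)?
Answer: 230298109/7857 ≈ 29311.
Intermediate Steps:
o(r, z) = -1/9 - r/9 (o(r, z) = (-1 - r)/9 = -1/9 - r/9)
b(j, t) = 4 + (j + t)/(5 + j) (b(j, t) = 4 + (t + j)/(j + 5) = 4 + (j + t)/(5 + j))
M(Q, X) = 3 + X + Q*(20 + Q + 5*X)/(5 + X) (M(Q, X) = 3 + (((20 + Q + 5*X)/(5 + X))*Q + X) = 3 + (Q*(20 + Q + 5*X)/(5 + X) + X) = 3 + (X + Q*(20 + Q + 5*X)/(5 + X)) = 3 + X + Q*(20 + Q + 5*X)/(5 + X))
29214 + M(o(-5, 14), 92) = 29214 + ((-1/9 - 1/9*(-5))*(20 + (-1/9 - 1/9*(-5)) + 5*92) + (3 + 92)*(5 + 92))/(5 + 92) = 29214 + ((-1/9 + 5/9)*(20 + (-1/9 + 5/9) + 460) + 95*97)/97 = 29214 + (4*(20 + 4/9 + 460)/9 + 9215)/97 = 29214 + ((4/9)*(4324/9) + 9215)/97 = 29214 + (17296/81 + 9215)/97 = 29214 + (1/97)*(763711/81) = 29214 + 763711/7857 = 230298109/7857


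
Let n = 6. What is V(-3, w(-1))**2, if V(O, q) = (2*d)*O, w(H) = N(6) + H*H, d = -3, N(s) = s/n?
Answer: 324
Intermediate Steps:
N(s) = s/6
w(H) = 1 + H**2 (w(H) = (1/6)*6 + H*H = 1 + H**2)
V(O, q) = -6*O (V(O, q) = (2*(-3))*O = -6*O)
V(-3, w(-1))**2 = (-6*(-3))**2 = 18**2 = 324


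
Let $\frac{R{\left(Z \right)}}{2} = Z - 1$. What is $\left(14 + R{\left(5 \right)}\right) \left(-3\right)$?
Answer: $-66$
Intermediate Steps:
$R{\left(Z \right)} = -2 + 2 Z$ ($R{\left(Z \right)} = 2 \left(Z - 1\right) = 2 \left(-1 + Z\right) = -2 + 2 Z$)
$\left(14 + R{\left(5 \right)}\right) \left(-3\right) = \left(14 + \left(-2 + 2 \cdot 5\right)\right) \left(-3\right) = \left(14 + \left(-2 + 10\right)\right) \left(-3\right) = \left(14 + 8\right) \left(-3\right) = 22 \left(-3\right) = -66$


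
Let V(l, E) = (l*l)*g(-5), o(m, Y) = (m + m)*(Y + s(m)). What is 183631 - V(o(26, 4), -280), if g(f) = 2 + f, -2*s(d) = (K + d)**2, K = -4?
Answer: 459679759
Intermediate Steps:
s(d) = -(-4 + d)**2/2
o(m, Y) = 2*m*(Y - (-4 + m)**2/2) (o(m, Y) = (m + m)*(Y - (-4 + m)**2/2) = (2*m)*(Y - (-4 + m)**2/2) = 2*m*(Y - (-4 + m)**2/2))
V(l, E) = -3*l**2 (V(l, E) = (l*l)*(2 - 5) = l**2*(-3) = -3*l**2)
183631 - V(o(26, 4), -280) = 183631 - (-3)*(26*(-(-4 + 26)**2 + 2*4))**2 = 183631 - (-3)*(26*(-1*22**2 + 8))**2 = 183631 - (-3)*(26*(-1*484 + 8))**2 = 183631 - (-3)*(26*(-484 + 8))**2 = 183631 - (-3)*(26*(-476))**2 = 183631 - (-3)*(-12376)**2 = 183631 - (-3)*153165376 = 183631 - 1*(-459496128) = 183631 + 459496128 = 459679759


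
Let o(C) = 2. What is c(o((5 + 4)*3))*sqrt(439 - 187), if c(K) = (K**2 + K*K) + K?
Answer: 60*sqrt(7) ≈ 158.75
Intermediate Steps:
c(K) = K + 2*K**2 (c(K) = (K**2 + K**2) + K = 2*K**2 + K = K + 2*K**2)
c(o((5 + 4)*3))*sqrt(439 - 187) = (2*(1 + 2*2))*sqrt(439 - 187) = (2*(1 + 4))*sqrt(252) = (2*5)*(6*sqrt(7)) = 10*(6*sqrt(7)) = 60*sqrt(7)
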